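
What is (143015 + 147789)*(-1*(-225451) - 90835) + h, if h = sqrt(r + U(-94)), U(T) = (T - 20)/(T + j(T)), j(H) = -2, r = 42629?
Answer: 39146871264 + 3*sqrt(75787)/4 ≈ 3.9147e+10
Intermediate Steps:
U(T) = (-20 + T)/(-2 + T) (U(T) = (T - 20)/(T - 2) = (-20 + T)/(-2 + T))
h = 3*sqrt(75787)/4 (h = sqrt(42629 + (-20 - 94)/(-2 - 94)) = sqrt(42629 - 114/(-96)) = sqrt(42629 - 1/96*(-114)) = sqrt(42629 + 19/16) = sqrt(682083/16) = 3*sqrt(75787)/4 ≈ 206.47)
(143015 + 147789)*(-1*(-225451) - 90835) + h = (143015 + 147789)*(-1*(-225451) - 90835) + 3*sqrt(75787)/4 = 290804*(225451 - 90835) + 3*sqrt(75787)/4 = 290804*134616 + 3*sqrt(75787)/4 = 39146871264 + 3*sqrt(75787)/4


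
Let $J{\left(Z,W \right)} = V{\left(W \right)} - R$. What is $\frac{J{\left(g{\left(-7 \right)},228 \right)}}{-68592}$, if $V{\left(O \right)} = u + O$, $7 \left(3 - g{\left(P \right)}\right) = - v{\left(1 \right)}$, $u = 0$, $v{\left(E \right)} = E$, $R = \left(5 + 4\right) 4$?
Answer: $- \frac{4}{1429} \approx -0.0027992$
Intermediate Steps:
$R = 36$ ($R = 9 \cdot 4 = 36$)
$g{\left(P \right)} = \frac{22}{7}$ ($g{\left(P \right)} = 3 - \frac{\left(-1\right) 1}{7} = 3 - - \frac{1}{7} = 3 + \frac{1}{7} = \frac{22}{7}$)
$V{\left(O \right)} = O$ ($V{\left(O \right)} = 0 + O = O$)
$J{\left(Z,W \right)} = -36 + W$ ($J{\left(Z,W \right)} = W - 36 = -36 + W$)
$\frac{J{\left(g{\left(-7 \right)},228 \right)}}{-68592} = \frac{-36 + 228}{-68592} = 192 \left(- \frac{1}{68592}\right) = - \frac{4}{1429}$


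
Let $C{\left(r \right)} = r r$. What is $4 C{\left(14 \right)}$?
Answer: $784$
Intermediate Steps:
$C{\left(r \right)} = r^{2}$
$4 C{\left(14 \right)} = 4 \cdot 14^{2} = 4 \cdot 196 = 784$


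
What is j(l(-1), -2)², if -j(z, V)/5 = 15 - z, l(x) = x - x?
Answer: 5625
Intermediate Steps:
l(x) = 0
j(z, V) = -75 + 5*z (j(z, V) = -5*(15 - z) = -75 + 5*z)
j(l(-1), -2)² = (-75 + 5*0)² = (-75 + 0)² = (-75)² = 5625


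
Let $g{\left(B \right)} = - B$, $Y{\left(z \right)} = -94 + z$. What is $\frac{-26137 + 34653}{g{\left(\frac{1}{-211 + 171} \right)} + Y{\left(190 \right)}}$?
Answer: $\frac{340640}{3841} \approx 88.685$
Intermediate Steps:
$\frac{-26137 + 34653}{g{\left(\frac{1}{-211 + 171} \right)} + Y{\left(190 \right)}} = \frac{-26137 + 34653}{- \frac{1}{-211 + 171} + \left(-94 + 190\right)} = \frac{8516}{- \frac{1}{-40} + 96} = \frac{8516}{\left(-1\right) \left(- \frac{1}{40}\right) + 96} = \frac{8516}{\frac{1}{40} + 96} = \frac{8516}{\frac{3841}{40}} = 8516 \cdot \frac{40}{3841} = \frac{340640}{3841}$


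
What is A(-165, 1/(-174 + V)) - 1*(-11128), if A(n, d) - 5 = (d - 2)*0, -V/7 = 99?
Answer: 11133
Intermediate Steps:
V = -693 (V = -7*99 = -693)
A(n, d) = 5 (A(n, d) = 5 + (d - 2)*0 = 5 + (-2 + d)*0 = 5 + 0 = 5)
A(-165, 1/(-174 + V)) - 1*(-11128) = 5 - 1*(-11128) = 5 + 11128 = 11133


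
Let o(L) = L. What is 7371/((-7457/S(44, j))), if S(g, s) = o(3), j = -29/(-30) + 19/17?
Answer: -22113/7457 ≈ -2.9654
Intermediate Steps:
j = 1063/510 (j = -29*(-1/30) + 19*(1/17) = 29/30 + 19/17 = 1063/510 ≈ 2.0843)
S(g, s) = 3
7371/((-7457/S(44, j))) = 7371/((-7457/3)) = 7371/((-7457*⅓)) = 7371/(-7457/3) = 7371*(-3/7457) = -22113/7457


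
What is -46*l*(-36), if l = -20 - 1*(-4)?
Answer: -26496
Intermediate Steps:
l = -16 (l = -20 + 4 = -16)
-46*l*(-36) = -46*(-16)*(-36) = 736*(-36) = -26496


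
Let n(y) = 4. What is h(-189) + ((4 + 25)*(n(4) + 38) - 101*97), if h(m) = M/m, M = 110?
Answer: -1621541/189 ≈ -8579.6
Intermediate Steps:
h(m) = 110/m
h(-189) + ((4 + 25)*(n(4) + 38) - 101*97) = 110/(-189) + ((4 + 25)*(4 + 38) - 101*97) = 110*(-1/189) + (29*42 - 9797) = -110/189 + (1218 - 9797) = -110/189 - 8579 = -1621541/189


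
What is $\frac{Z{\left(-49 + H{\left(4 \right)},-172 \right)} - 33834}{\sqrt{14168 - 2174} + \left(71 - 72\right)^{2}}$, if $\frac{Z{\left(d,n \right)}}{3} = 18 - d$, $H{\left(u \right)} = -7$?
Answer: $\frac{33612}{11993} - \frac{33612 \sqrt{11994}}{11993} \approx -304.13$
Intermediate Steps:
$Z{\left(d,n \right)} = 54 - 3 d$ ($Z{\left(d,n \right)} = 3 \left(18 - d\right) = 54 - 3 d$)
$\frac{Z{\left(-49 + H{\left(4 \right)},-172 \right)} - 33834}{\sqrt{14168 - 2174} + \left(71 - 72\right)^{2}} = \frac{\left(54 - 3 \left(-49 - 7\right)\right) - 33834}{\sqrt{14168 - 2174} + \left(71 - 72\right)^{2}} = \frac{\left(54 - -168\right) - 33834}{\sqrt{11994} + \left(-1\right)^{2}} = \frac{\left(54 + 168\right) - 33834}{\sqrt{11994} + 1} = \frac{222 - 33834}{1 + \sqrt{11994}} = - \frac{33612}{1 + \sqrt{11994}}$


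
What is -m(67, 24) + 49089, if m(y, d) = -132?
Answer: 49221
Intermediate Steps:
-m(67, 24) + 49089 = -1*(-132) + 49089 = 132 + 49089 = 49221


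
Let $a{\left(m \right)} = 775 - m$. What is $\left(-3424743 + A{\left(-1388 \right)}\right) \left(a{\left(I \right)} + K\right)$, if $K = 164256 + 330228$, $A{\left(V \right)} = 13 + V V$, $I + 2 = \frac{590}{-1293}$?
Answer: $- \frac{959397957763718}{1293} \approx -7.4199 \cdot 10^{11}$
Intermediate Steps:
$I = - \frac{3176}{1293}$ ($I = -2 + \frac{590}{-1293} = -2 + 590 \left(- \frac{1}{1293}\right) = -2 - \frac{590}{1293} = - \frac{3176}{1293} \approx -2.4563$)
$A{\left(V \right)} = 13 + V^{2}$
$K = 494484$
$\left(-3424743 + A{\left(-1388 \right)}\right) \left(a{\left(I \right)} + K\right) = \left(-3424743 + \left(13 + \left(-1388\right)^{2}\right)\right) \left(\left(775 - - \frac{3176}{1293}\right) + 494484\right) = \left(-3424743 + \left(13 + 1926544\right)\right) \left(\left(775 + \frac{3176}{1293}\right) + 494484\right) = \left(-3424743 + 1926557\right) \left(\frac{1005251}{1293} + 494484\right) = \left(-1498186\right) \frac{640373063}{1293} = - \frac{959397957763718}{1293}$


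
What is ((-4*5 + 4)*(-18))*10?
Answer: 2880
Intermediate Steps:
((-4*5 + 4)*(-18))*10 = ((-20 + 4)*(-18))*10 = -16*(-18)*10 = 288*10 = 2880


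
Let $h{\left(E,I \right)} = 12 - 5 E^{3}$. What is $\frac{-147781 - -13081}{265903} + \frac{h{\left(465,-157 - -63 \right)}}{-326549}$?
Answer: $\frac{133631597765739}{86830358747} \approx 1539.0$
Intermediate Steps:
$\frac{-147781 - -13081}{265903} + \frac{h{\left(465,-157 - -63 \right)}}{-326549} = \frac{-147781 - -13081}{265903} + \frac{12 - 5 \cdot 465^{3}}{-326549} = \left(-147781 + 13081\right) \frac{1}{265903} + \left(12 - 502723125\right) \left(- \frac{1}{326549}\right) = \left(-134700\right) \frac{1}{265903} + \left(12 - 502723125\right) \left(- \frac{1}{326549}\right) = - \frac{134700}{265903} - - \frac{502723113}{326549} = - \frac{134700}{265903} + \frac{502723113}{326549} = \frac{133631597765739}{86830358747}$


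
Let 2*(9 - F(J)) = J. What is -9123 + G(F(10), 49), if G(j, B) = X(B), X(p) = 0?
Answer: -9123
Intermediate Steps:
F(J) = 9 - J/2
G(j, B) = 0
-9123 + G(F(10), 49) = -9123 + 0 = -9123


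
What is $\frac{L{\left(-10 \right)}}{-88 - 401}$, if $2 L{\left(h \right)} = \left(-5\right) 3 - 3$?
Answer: $\frac{3}{163} \approx 0.018405$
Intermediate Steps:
$L{\left(h \right)} = -9$ ($L{\left(h \right)} = \frac{\left(-5\right) 3 - 3}{2} = \frac{-15 - 3}{2} = \frac{1}{2} \left(-18\right) = -9$)
$\frac{L{\left(-10 \right)}}{-88 - 401} = - \frac{9}{-88 - 401} = - \frac{9}{-489} = \left(-9\right) \left(- \frac{1}{489}\right) = \frac{3}{163}$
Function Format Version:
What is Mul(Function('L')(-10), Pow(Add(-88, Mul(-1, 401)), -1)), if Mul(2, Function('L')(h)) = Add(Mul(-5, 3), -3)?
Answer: Rational(3, 163) ≈ 0.018405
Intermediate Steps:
Function('L')(h) = -9 (Function('L')(h) = Mul(Rational(1, 2), Add(Mul(-5, 3), -3)) = Mul(Rational(1, 2), Add(-15, -3)) = Mul(Rational(1, 2), -18) = -9)
Mul(Function('L')(-10), Pow(Add(-88, Mul(-1, 401)), -1)) = Mul(-9, Pow(Add(-88, Mul(-1, 401)), -1)) = Mul(-9, Pow(Add(-88, -401), -1)) = Mul(-9, Pow(-489, -1)) = Mul(-9, Rational(-1, 489)) = Rational(3, 163)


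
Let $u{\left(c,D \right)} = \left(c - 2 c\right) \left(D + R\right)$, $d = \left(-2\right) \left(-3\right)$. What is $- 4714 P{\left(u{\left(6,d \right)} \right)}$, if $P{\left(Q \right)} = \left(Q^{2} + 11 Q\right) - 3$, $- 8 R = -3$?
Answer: $- \frac{39194553}{8} \approx -4.8993 \cdot 10^{6}$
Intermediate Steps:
$R = \frac{3}{8}$ ($R = \left(- \frac{1}{8}\right) \left(-3\right) = \frac{3}{8} \approx 0.375$)
$d = 6$
$u{\left(c,D \right)} = - c \left(\frac{3}{8} + D\right)$ ($u{\left(c,D \right)} = \left(c - 2 c\right) \left(D + \frac{3}{8}\right) = - c \left(\frac{3}{8} + D\right)$)
$P{\left(Q \right)} = -3 + Q^{2} + 11 Q$
$- 4714 P{\left(u{\left(6,d \right)} \right)} = - 4714 \left(-3 + \left(\left(- \frac{1}{8}\right) 6 \left(3 + 8 \cdot 6\right)\right)^{2} + 11 \left(\left(- \frac{1}{8}\right) 6 \left(3 + 8 \cdot 6\right)\right)\right) = - 4714 \left(-3 + \left(\left(- \frac{1}{8}\right) 6 \left(3 + 48\right)\right)^{2} + 11 \left(\left(- \frac{1}{8}\right) 6 \left(3 + 48\right)\right)\right) = - 4714 \left(-3 + \left(\left(- \frac{1}{8}\right) 6 \cdot 51\right)^{2} + 11 \left(\left(- \frac{1}{8}\right) 6 \cdot 51\right)\right) = - 4714 \left(-3 + \left(- \frac{153}{4}\right)^{2} + 11 \left(- \frac{153}{4}\right)\right) = - 4714 \left(-3 + \frac{23409}{16} - \frac{1683}{4}\right) = \left(-4714\right) \frac{16629}{16} = - \frac{39194553}{8}$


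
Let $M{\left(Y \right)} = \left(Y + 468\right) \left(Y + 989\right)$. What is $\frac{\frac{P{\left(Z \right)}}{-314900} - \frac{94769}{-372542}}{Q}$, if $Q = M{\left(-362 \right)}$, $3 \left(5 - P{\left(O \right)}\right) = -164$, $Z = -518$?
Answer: $\frac{44730794641}{11695332342929400} \approx 3.8247 \cdot 10^{-6}$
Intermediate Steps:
$M{\left(Y \right)} = \left(468 + Y\right) \left(989 + Y\right)$
$P{\left(O \right)} = \frac{179}{3}$ ($P{\left(O \right)} = 5 - - \frac{164}{3} = 5 + \frac{164}{3} = \frac{179}{3}$)
$Q = 66462$ ($Q = 462852 + \left(-362\right)^{2} + 1457 \left(-362\right) = 462852 + 131044 - 527434 = 66462$)
$\frac{\frac{P{\left(Z \right)}}{-314900} - \frac{94769}{-372542}}{Q} = \frac{\frac{179}{3 \left(-314900\right)} - \frac{94769}{-372542}}{66462} = \left(\frac{179}{3} \left(- \frac{1}{314900}\right) - - \frac{94769}{372542}\right) \frac{1}{66462} = \left(- \frac{179}{944700} + \frac{94769}{372542}\right) \frac{1}{66462} = \frac{44730794641}{175970213700} \cdot \frac{1}{66462} = \frac{44730794641}{11695332342929400}$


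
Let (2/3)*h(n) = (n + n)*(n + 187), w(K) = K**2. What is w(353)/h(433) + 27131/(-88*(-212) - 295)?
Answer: 24138710629/14787582180 ≈ 1.6324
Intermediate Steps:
h(n) = 3*n*(187 + n) (h(n) = 3*((n + n)*(n + 187))/2 = 3*((2*n)*(187 + n))/2 = 3*(2*n*(187 + n))/2 = 3*n*(187 + n))
w(353)/h(433) + 27131/(-88*(-212) - 295) = 353**2/((3*433*(187 + 433))) + 27131/(-88*(-212) - 295) = 124609/((3*433*620)) + 27131/(18656 - 295) = 124609/805380 + 27131/18361 = 24138710629/14787582180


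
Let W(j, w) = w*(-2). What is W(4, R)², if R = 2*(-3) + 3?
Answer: 36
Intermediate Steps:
R = -3 (R = -6 + 3 = -3)
W(j, w) = -2*w
W(4, R)² = (-2*(-3))² = 6² = 36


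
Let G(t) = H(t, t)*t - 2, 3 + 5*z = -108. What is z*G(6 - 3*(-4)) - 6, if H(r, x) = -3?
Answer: 6186/5 ≈ 1237.2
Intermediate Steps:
z = -111/5 (z = -⅗ + (⅕)*(-108) = -⅗ - 108/5 = -111/5 ≈ -22.200)
G(t) = -2 - 3*t (G(t) = -3*t - 2 = -2 - 3*t)
z*G(6 - 3*(-4)) - 6 = -111*(-2 - 3*(6 - 3*(-4)))/5 - 6 = -111*(-2 - 3*(6 + 12))/5 - 6 = -111*(-2 - 3*18)/5 - 6 = -111*(-2 - 54)/5 - 6 = -111/5*(-56) - 6 = 6216/5 - 6 = 6186/5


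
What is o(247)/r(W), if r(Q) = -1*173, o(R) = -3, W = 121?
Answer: 3/173 ≈ 0.017341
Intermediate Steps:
r(Q) = -173
o(247)/r(W) = -3/(-173) = -3*(-1/173) = 3/173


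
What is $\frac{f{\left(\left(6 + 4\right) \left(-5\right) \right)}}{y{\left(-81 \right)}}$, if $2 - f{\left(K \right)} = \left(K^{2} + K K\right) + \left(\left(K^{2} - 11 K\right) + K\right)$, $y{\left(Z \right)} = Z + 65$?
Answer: $\frac{3999}{8} \approx 499.88$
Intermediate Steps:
$y{\left(Z \right)} = 65 + Z$
$f{\left(K \right)} = 2 - 3 K^{2} + 10 K$ ($f{\left(K \right)} = 2 - \left(\left(K^{2} + K K\right) + \left(\left(K^{2} - 11 K\right) + K\right)\right) = 2 - \left(\left(K^{2} + K^{2}\right) + \left(K^{2} - 10 K\right)\right) = 2 - \left(2 K^{2} + \left(K^{2} - 10 K\right)\right) = 2 - \left(- 10 K + 3 K^{2}\right) = 2 - 3 K^{2} + 10 K$)
$\frac{f{\left(\left(6 + 4\right) \left(-5\right) \right)}}{y{\left(-81 \right)}} = \frac{2 - 3 \left(\left(6 + 4\right) \left(-5\right)\right)^{2} + 10 \left(6 + 4\right) \left(-5\right)}{65 - 81} = \frac{2 - 3 \left(10 \left(-5\right)\right)^{2} + 10 \cdot 10 \left(-5\right)}{-16} = \left(2 - 3 \left(-50\right)^{2} + 10 \left(-50\right)\right) \left(- \frac{1}{16}\right) = \left(2 - 7500 - 500\right) \left(- \frac{1}{16}\right) = \left(-7998\right) \left(- \frac{1}{16}\right) = \frac{3999}{8}$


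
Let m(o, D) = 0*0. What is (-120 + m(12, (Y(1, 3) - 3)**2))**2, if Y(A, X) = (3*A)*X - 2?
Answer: 14400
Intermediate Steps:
Y(A, X) = -2 + 3*A*X (Y(A, X) = 3*A*X - 2 = -2 + 3*A*X)
m(o, D) = 0
(-120 + m(12, (Y(1, 3) - 3)**2))**2 = (-120 + 0)**2 = (-120)**2 = 14400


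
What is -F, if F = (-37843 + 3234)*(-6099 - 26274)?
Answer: -1120397157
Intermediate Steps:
F = 1120397157 (F = -34609*(-32373) = 1120397157)
-F = -1*1120397157 = -1120397157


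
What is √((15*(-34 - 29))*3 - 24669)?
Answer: 12*I*√191 ≈ 165.84*I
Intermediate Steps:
√((15*(-34 - 29))*3 - 24669) = √((15*(-63))*3 - 24669) = √(-945*3 - 24669) = √(-2835 - 24669) = √(-27504) = 12*I*√191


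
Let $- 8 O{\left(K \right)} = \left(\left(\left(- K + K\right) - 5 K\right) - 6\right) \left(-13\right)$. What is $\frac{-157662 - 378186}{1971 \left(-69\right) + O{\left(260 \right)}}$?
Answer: $\frac{2143392}{552485} \approx 3.8795$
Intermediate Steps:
$O{\left(K \right)} = - \frac{39}{4} - \frac{65 K}{8}$ ($O{\left(K \right)} = - \frac{\left(\left(\left(- K + K\right) - 5 K\right) - 6\right) \left(-13\right)}{8} = - \frac{\left(\left(0 - 5 K\right) - 6\right) \left(-13\right)}{8} = - \frac{\left(- 5 K - 6\right) \left(-13\right)}{8} = - \frac{\left(-6 - 5 K\right) \left(-13\right)}{8} = - \frac{78 + 65 K}{8} = - \frac{39}{4} - \frac{65 K}{8}$)
$\frac{-157662 - 378186}{1971 \left(-69\right) + O{\left(260 \right)}} = \frac{-157662 - 378186}{1971 \left(-69\right) - \frac{8489}{4}} = - \frac{535848}{-135999 - \frac{8489}{4}} = - \frac{535848}{- \frac{552485}{4}} = \left(-535848\right) \left(- \frac{4}{552485}\right) = \frac{2143392}{552485}$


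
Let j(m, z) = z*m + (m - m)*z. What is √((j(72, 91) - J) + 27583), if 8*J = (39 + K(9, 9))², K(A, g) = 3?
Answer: √135658/2 ≈ 184.16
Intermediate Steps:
J = 441/2 (J = (39 + 3)²/8 = (⅛)*42² = (⅛)*1764 = 441/2 ≈ 220.50)
j(m, z) = m*z (j(m, z) = m*z + 0*z = m*z + 0 = m*z)
√((j(72, 91) - J) + 27583) = √((72*91 - 1*441/2) + 27583) = √((6552 - 441/2) + 27583) = √(12663/2 + 27583) = √(67829/2) = √135658/2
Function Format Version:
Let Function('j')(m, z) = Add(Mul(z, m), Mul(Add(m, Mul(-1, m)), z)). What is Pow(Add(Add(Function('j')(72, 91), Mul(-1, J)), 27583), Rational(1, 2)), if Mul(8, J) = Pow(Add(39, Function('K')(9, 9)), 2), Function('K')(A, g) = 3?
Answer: Mul(Rational(1, 2), Pow(135658, Rational(1, 2))) ≈ 184.16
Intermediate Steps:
J = Rational(441, 2) (J = Mul(Rational(1, 8), Pow(Add(39, 3), 2)) = Mul(Rational(1, 8), Pow(42, 2)) = Mul(Rational(1, 8), 1764) = Rational(441, 2) ≈ 220.50)
Function('j')(m, z) = Mul(m, z) (Function('j')(m, z) = Add(Mul(m, z), Mul(0, z)) = Add(Mul(m, z), 0) = Mul(m, z))
Pow(Add(Add(Function('j')(72, 91), Mul(-1, J)), 27583), Rational(1, 2)) = Pow(Add(Add(Mul(72, 91), Mul(-1, Rational(441, 2))), 27583), Rational(1, 2)) = Pow(Add(Add(6552, Rational(-441, 2)), 27583), Rational(1, 2)) = Pow(Add(Rational(12663, 2), 27583), Rational(1, 2)) = Pow(Rational(67829, 2), Rational(1, 2)) = Mul(Rational(1, 2), Pow(135658, Rational(1, 2)))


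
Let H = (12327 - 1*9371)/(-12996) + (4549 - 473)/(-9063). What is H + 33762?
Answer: 5813598503/172197 ≈ 33761.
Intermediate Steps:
H = -116611/172197 (H = (12327 - 9371)*(-1/12996) + 4076*(-1/9063) = 2956*(-1/12996) - 4076/9063 = -739/3249 - 4076/9063 = -116611/172197 ≈ -0.67720)
H + 33762 = -116611/172197 + 33762 = 5813598503/172197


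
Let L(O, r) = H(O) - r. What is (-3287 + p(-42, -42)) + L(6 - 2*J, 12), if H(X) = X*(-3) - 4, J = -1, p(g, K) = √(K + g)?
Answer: -3327 + 2*I*√21 ≈ -3327.0 + 9.1651*I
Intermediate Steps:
H(X) = -4 - 3*X (H(X) = -3*X - 4 = -4 - 3*X)
L(O, r) = -4 - r - 3*O (L(O, r) = (-4 - 3*O) - r = -4 - r - 3*O)
(-3287 + p(-42, -42)) + L(6 - 2*J, 12) = (-3287 + √(-42 - 42)) + (-4 - 1*12 - 3*(6 - 2*(-1))) = (-3287 + √(-84)) + (-4 - 12 - 3*(6 + 2)) = (-3287 + 2*I*√21) + (-4 - 12 - 3*8) = (-3287 + 2*I*√21) + (-4 - 12 - 24) = (-3287 + 2*I*√21) - 40 = -3327 + 2*I*√21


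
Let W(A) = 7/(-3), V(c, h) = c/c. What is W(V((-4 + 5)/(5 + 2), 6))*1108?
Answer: -7756/3 ≈ -2585.3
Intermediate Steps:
V(c, h) = 1
W(A) = -7/3 (W(A) = 7*(-⅓) = -7/3)
W(V((-4 + 5)/(5 + 2), 6))*1108 = -7/3*1108 = -7756/3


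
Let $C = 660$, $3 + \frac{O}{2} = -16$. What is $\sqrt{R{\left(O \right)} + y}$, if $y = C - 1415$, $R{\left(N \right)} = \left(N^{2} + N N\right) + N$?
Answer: $\sqrt{2095} \approx 45.771$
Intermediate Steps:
$O = -38$ ($O = -6 + 2 \left(-16\right) = -6 - 32 = -38$)
$R{\left(N \right)} = N + 2 N^{2}$ ($R{\left(N \right)} = \left(N^{2} + N^{2}\right) + N = 2 N^{2} + N = N + 2 N^{2}$)
$y = -755$ ($y = 660 - 1415 = -755$)
$\sqrt{R{\left(O \right)} + y} = \sqrt{- 38 \left(1 + 2 \left(-38\right)\right) - 755} = \sqrt{- 38 \left(1 - 76\right) - 755} = \sqrt{\left(-38\right) \left(-75\right) - 755} = \sqrt{2850 - 755} = \sqrt{2095}$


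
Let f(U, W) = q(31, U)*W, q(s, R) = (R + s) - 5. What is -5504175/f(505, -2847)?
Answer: 611575/167973 ≈ 3.6409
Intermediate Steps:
q(s, R) = -5 + R + s
f(U, W) = W*(26 + U) (f(U, W) = (-5 + U + 31)*W = (26 + U)*W = W*(26 + U))
-5504175/f(505, -2847) = -5504175*(-1/(2847*(26 + 505))) = -5504175/((-2847*531)) = -5504175/(-1511757) = -5504175*(-1/1511757) = 611575/167973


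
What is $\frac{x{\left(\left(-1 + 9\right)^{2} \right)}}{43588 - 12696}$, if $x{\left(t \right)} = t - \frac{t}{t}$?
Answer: $\frac{63}{30892} \approx 0.0020394$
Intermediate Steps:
$x{\left(t \right)} = -1 + t$ ($x{\left(t \right)} = t - 1 = -1 + t$)
$\frac{x{\left(\left(-1 + 9\right)^{2} \right)}}{43588 - 12696} = \frac{-1 + \left(-1 + 9\right)^{2}}{43588 - 12696} = \frac{-1 + 8^{2}}{43588 - 12696} = \frac{-1 + 64}{30892} = 63 \cdot \frac{1}{30892} = \frac{63}{30892}$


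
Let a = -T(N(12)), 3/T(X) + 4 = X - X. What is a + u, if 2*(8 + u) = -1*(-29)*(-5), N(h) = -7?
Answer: -319/4 ≈ -79.750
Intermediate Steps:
T(X) = -¾ (T(X) = 3/(-4 + (X - X)) = 3/(-4 + 0) = 3/(-4) = 3*(-¼) = -¾)
u = -161/2 (u = -8 + (-1*(-29)*(-5))/2 = -8 + (29*(-5))/2 = -8 + (½)*(-145) = -8 - 145/2 = -161/2 ≈ -80.500)
a = ¾ (a = -1*(-¾) = ¾ ≈ 0.75000)
a + u = ¾ - 161/2 = -319/4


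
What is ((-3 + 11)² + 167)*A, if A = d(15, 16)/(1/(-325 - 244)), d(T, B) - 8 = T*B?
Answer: -32596872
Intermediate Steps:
d(T, B) = 8 + B*T (d(T, B) = 8 + T*B = 8 + B*T)
A = -141112 (A = (8 + 16*15)/(1/(-325 - 244)) = (8 + 240)/(1/(-569)) = 248/(-1/569) = 248*(-569) = -141112)
((-3 + 11)² + 167)*A = ((-3 + 11)² + 167)*(-141112) = (8² + 167)*(-141112) = (64 + 167)*(-141112) = 231*(-141112) = -32596872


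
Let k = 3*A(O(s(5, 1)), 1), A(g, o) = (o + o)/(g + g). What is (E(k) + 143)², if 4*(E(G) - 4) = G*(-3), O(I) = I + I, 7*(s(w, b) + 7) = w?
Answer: 2683965249/123904 ≈ 21662.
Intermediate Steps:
s(w, b) = -7 + w/7
O(I) = 2*I
A(g, o) = o/g (A(g, o) = (2*o)/((2*g)) = (2*o)*(1/(2*g)) = o/g)
k = -21/88 (k = 3*(1/(2*(-7 + (⅐)*5))) = 3*(1/(2*(-7 + 5/7))) = 3*(1/(2*(-44/7))) = 3*(1/(-88/7)) = 3*(1*(-7/88)) = 3*(-7/88) = -21/88 ≈ -0.23864)
E(G) = 4 - 3*G/4 (E(G) = 4 + (G*(-3))/4 = 4 + (-3*G)/4 = 4 - 3*G/4)
(E(k) + 143)² = ((4 - ¾*(-21/88)) + 143)² = ((4 + 63/352) + 143)² = (1471/352 + 143)² = (51807/352)² = 2683965249/123904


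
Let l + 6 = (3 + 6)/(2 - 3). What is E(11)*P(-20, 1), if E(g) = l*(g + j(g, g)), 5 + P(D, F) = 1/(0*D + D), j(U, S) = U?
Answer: 3333/2 ≈ 1666.5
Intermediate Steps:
l = -15 (l = -6 + (3 + 6)/(2 - 3) = -6 + 9/(-1) = -6 + 9*(-1) = -6 - 9 = -15)
P(D, F) = -5 + 1/D (P(D, F) = -5 + 1/(0*D + D) = -5 + 1/(0 + D) = -5 + 1/D)
E(g) = -30*g (E(g) = -15*(g + g) = -30*g)
E(11)*P(-20, 1) = (-30*11)*(-5 + 1/(-20)) = -330*(-5 - 1/20) = -330*(-101/20) = 3333/2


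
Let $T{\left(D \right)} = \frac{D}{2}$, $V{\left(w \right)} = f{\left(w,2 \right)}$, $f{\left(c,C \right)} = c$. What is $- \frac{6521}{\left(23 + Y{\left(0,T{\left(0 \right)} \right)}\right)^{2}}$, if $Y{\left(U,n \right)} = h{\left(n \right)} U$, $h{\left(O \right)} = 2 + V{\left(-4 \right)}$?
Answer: $- \frac{6521}{529} \approx -12.327$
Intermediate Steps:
$V{\left(w \right)} = w$
$T{\left(D \right)} = \frac{D}{2}$ ($T{\left(D \right)} = D \frac{1}{2} = \frac{D}{2}$)
$h{\left(O \right)} = -2$ ($h{\left(O \right)} = 2 - 4 = -2$)
$Y{\left(U,n \right)} = - 2 U$
$- \frac{6521}{\left(23 + Y{\left(0,T{\left(0 \right)} \right)}\right)^{2}} = - \frac{6521}{\left(23 - 0\right)^{2}} = - \frac{6521}{\left(23 + 0\right)^{2}} = - \frac{6521}{23^{2}} = - \frac{6521}{529}$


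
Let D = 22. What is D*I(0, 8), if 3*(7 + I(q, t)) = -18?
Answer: -286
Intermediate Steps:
I(q, t) = -13 (I(q, t) = -7 + (⅓)*(-18) = -7 - 6 = -13)
D*I(0, 8) = 22*(-13) = -286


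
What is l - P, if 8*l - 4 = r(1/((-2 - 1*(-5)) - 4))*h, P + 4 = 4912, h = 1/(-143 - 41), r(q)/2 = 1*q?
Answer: -3611919/736 ≈ -4907.5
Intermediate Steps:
r(q) = 2*q (r(q) = 2*(1*q) = 2*q)
h = -1/184 (h = 1/(-184) = -1/184 ≈ -0.0054348)
P = 4908 (P = -4 + 4912 = 4908)
l = 369/736 (l = 1/2 + ((2/((-2 - 1*(-5)) - 4))*(-1/184))/8 = 1/2 + ((2/((-2 + 5) - 4))*(-1/184))/8 = 1/2 + ((2/(3 - 4))*(-1/184))/8 = 1/2 + ((2/(-1))*(-1/184))/8 = 1/2 + ((2*(-1))*(-1/184))/8 = 1/2 + (-2*(-1/184))/8 = 1/2 + (1/8)*(1/92) = 1/2 + 1/736 = 369/736 ≈ 0.50136)
l - P = 369/736 - 1*4908 = 369/736 - 4908 = -3611919/736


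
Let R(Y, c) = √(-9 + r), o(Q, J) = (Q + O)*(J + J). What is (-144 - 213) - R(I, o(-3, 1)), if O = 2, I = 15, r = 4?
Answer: -357 - I*√5 ≈ -357.0 - 2.2361*I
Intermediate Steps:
o(Q, J) = 2*J*(2 + Q) (o(Q, J) = (Q + 2)*(J + J) = (2 + Q)*(2*J) = 2*J*(2 + Q))
R(Y, c) = I*√5 (R(Y, c) = √(-9 + 4) = √(-5) = I*√5)
(-144 - 213) - R(I, o(-3, 1)) = (-144 - 213) - I*√5 = -357 - I*√5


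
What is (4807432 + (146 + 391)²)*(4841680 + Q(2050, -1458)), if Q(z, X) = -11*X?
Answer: 24753964242118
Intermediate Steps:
(4807432 + (146 + 391)²)*(4841680 + Q(2050, -1458)) = (4807432 + (146 + 391)²)*(4841680 - 11*(-1458)) = (4807432 + 537²)*(4841680 + 16038) = (4807432 + 288369)*4857718 = 5095801*4857718 = 24753964242118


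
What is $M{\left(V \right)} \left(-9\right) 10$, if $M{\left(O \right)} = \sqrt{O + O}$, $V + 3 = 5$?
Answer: $-180$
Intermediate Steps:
$V = 2$ ($V = -3 + 5 = 2$)
$M{\left(O \right)} = \sqrt{2} \sqrt{O}$ ($M{\left(O \right)} = \sqrt{2 O} = \sqrt{2} \sqrt{O}$)
$M{\left(V \right)} \left(-9\right) 10 = \sqrt{2} \sqrt{2} \left(-9\right) 10 = 2 \left(-9\right) 10 = \left(-18\right) 10 = -180$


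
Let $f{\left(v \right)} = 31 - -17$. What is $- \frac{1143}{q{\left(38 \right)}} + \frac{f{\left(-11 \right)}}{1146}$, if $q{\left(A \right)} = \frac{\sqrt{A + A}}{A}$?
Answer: $\frac{8}{191} - 1143 \sqrt{19} \approx -4982.2$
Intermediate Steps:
$f{\left(v \right)} = 48$ ($f{\left(v \right)} = 31 + 17 = 48$)
$q{\left(A \right)} = \frac{\sqrt{2}}{\sqrt{A}}$ ($q{\left(A \right)} = \frac{\sqrt{2 A}}{A} = \frac{\sqrt{2} \sqrt{A}}{A} = \frac{\sqrt{2}}{\sqrt{A}}$)
$- \frac{1143}{q{\left(38 \right)}} + \frac{f{\left(-11 \right)}}{1146} = - \frac{1143}{\sqrt{2} \frac{1}{\sqrt{38}}} + \frac{48}{1146} = - \frac{1143}{\sqrt{2} \frac{\sqrt{38}}{38}} + 48 \cdot \frac{1}{1146} = - \frac{1143}{\frac{1}{19} \sqrt{19}} + \frac{8}{191} = - 1143 \sqrt{19} + \frac{8}{191} = \frac{8}{191} - 1143 \sqrt{19}$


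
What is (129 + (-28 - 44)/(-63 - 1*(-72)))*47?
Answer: 5687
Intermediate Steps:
(129 + (-28 - 44)/(-63 - 1*(-72)))*47 = (129 - 72/(-63 + 72))*47 = (129 - 72/9)*47 = (129 - 72*⅑)*47 = (129 - 8)*47 = 121*47 = 5687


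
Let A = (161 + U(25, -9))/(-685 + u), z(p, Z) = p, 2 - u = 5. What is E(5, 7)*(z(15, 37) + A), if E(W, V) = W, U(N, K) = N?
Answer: 25335/344 ≈ 73.648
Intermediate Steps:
u = -3 (u = 2 - 1*5 = 2 - 5 = -3)
A = -93/344 (A = (161 + 25)/(-685 - 3) = 186/(-688) = 186*(-1/688) = -93/344 ≈ -0.27035)
E(5, 7)*(z(15, 37) + A) = 5*(15 - 93/344) = 5*(5067/344) = 25335/344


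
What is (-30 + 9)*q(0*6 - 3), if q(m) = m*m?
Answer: -189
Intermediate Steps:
q(m) = m²
(-30 + 9)*q(0*6 - 3) = (-30 + 9)*(0*6 - 3)² = -21*(0 - 3)² = -21*(-3)² = -21*9 = -189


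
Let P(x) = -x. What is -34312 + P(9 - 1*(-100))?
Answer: -34421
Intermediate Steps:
-34312 + P(9 - 1*(-100)) = -34312 - (9 - 1*(-100)) = -34312 - (9 + 100) = -34312 - 1*109 = -34312 - 109 = -34421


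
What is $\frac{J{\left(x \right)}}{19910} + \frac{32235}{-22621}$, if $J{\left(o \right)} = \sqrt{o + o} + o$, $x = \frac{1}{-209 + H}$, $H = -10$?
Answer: $- \frac{140553970771}{98634120090} + \frac{i \sqrt{438}}{4360290} \approx -1.425 + 4.7998 \cdot 10^{-6} i$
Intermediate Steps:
$x = - \frac{1}{219}$ ($x = \frac{1}{-209 - 10} = \frac{1}{-219} = - \frac{1}{219} \approx -0.0045662$)
$J{\left(o \right)} = o + \sqrt{2} \sqrt{o}$ ($J{\left(o \right)} = \sqrt{2 o} + o = \sqrt{2} \sqrt{o} + o = o + \sqrt{2} \sqrt{o}$)
$\frac{J{\left(x \right)}}{19910} + \frac{32235}{-22621} = \frac{- \frac{1}{219} + \sqrt{2} \sqrt{- \frac{1}{219}}}{19910} + \frac{32235}{-22621} = \left(- \frac{1}{219} + \sqrt{2} \frac{i \sqrt{219}}{219}\right) \frac{1}{19910} + 32235 \left(- \frac{1}{22621}\right) = \left(- \frac{1}{219} + \frac{i \sqrt{438}}{219}\right) \frac{1}{19910} - \frac{32235}{22621} = \left(- \frac{1}{4360290} + \frac{i \sqrt{438}}{4360290}\right) - \frac{32235}{22621} = - \frac{140553970771}{98634120090} + \frac{i \sqrt{438}}{4360290}$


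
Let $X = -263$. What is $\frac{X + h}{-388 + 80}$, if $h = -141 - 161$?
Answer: $\frac{565}{308} \approx 1.8344$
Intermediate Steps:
$h = -302$ ($h = -141 - 161 = -302$)
$\frac{X + h}{-388 + 80} = \frac{-263 - 302}{-388 + 80} = - \frac{565}{-308} = \left(-565\right) \left(- \frac{1}{308}\right) = \frac{565}{308}$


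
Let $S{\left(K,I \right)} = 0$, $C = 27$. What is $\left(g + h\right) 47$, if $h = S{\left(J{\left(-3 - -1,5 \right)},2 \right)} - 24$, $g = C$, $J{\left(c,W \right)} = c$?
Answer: $141$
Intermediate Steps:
$g = 27$
$h = -24$ ($h = 0 - 24 = -24$)
$\left(g + h\right) 47 = \left(27 - 24\right) 47 = 3 \cdot 47 = 141$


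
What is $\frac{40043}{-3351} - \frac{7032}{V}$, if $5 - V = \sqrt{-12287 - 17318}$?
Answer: $- \frac{130429525}{9929013} - \frac{3516 i \sqrt{29605}}{14815} \approx -13.136 - 40.835 i$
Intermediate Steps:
$V = 5 - i \sqrt{29605}$ ($V = 5 - \sqrt{-12287 - 17318} = 5 - \sqrt{-29605} = 5 - i \sqrt{29605} \approx 5.0 - 172.06 i$)
$\frac{40043}{-3351} - \frac{7032}{V} = \frac{40043}{-3351} - \frac{7032}{5 - i \sqrt{29605}} = 40043 \left(- \frac{1}{3351}\right) - \frac{7032}{5 - i \sqrt{29605}} = - \frac{40043}{3351} - \frac{7032}{5 - i \sqrt{29605}}$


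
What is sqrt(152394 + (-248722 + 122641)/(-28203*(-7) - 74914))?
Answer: sqrt(2287108379872239)/122507 ≈ 390.38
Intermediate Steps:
sqrt(152394 + (-248722 + 122641)/(-28203*(-7) - 74914)) = sqrt(152394 - 126081/(197421 - 74914)) = sqrt(152394 - 126081/122507) = sqrt(18669205677/122507) = sqrt(2287108379872239)/122507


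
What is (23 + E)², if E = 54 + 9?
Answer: 7396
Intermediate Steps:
E = 63
(23 + E)² = (23 + 63)² = 86² = 7396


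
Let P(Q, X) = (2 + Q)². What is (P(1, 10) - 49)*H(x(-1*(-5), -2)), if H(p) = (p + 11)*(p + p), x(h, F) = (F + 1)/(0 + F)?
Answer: -460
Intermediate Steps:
x(h, F) = (1 + F)/F
H(p) = 2*p*(11 + p) (H(p) = (11 + p)*(2*p) = 2*p*(11 + p))
(P(1, 10) - 49)*H(x(-1*(-5), -2)) = ((2 + 1)² - 49)*(2*((1 - 2)/(-2))*(11 + (1 - 2)/(-2))) = (3² - 49)*(2*(-½*(-1))*(11 - ½*(-1))) = (9 - 49)*(2*(½)*(11 + ½)) = -80*23/(2*2) = -40*23/2 = -460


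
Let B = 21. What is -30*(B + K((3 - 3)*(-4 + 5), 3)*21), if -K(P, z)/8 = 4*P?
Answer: -630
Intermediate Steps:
K(P, z) = -32*P
-30*(B + K((3 - 3)*(-4 + 5), 3)*21) = -30*(21 - 32*(3 - 3)*(-4 + 5)*21) = -30*(21 - 0*21) = -30*(21 - 32*0*21) = -30*(21 + 0*21) = -30*(21 + 0) = -30*21 = -630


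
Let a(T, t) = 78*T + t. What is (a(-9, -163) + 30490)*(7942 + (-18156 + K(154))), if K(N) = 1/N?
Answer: -46598791875/154 ≈ -3.0259e+8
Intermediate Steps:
a(T, t) = t + 78*T
(a(-9, -163) + 30490)*(7942 + (-18156 + K(154))) = ((-163 + 78*(-9)) + 30490)*(7942 + (-18156 + 1/154)) = ((-163 - 702) + 30490)*(7942 + (-18156 + 1/154)) = (-865 + 30490)*(7942 - 2796023/154) = 29625*(-1572955/154) = -46598791875/154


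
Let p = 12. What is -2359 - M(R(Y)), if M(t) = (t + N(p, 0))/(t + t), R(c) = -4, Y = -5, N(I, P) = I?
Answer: -2358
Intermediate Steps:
M(t) = (12 + t)/(2*t) (M(t) = (t + 12)/(t + t) = (12 + t)/((2*t)) = (12 + t)*(1/(2*t)) = (12 + t)/(2*t))
-2359 - M(R(Y)) = -2359 - (12 - 4)/(2*(-4)) = -2359 - (-1)*8/(2*4) = -2359 - 1*(-1) = -2359 + 1 = -2358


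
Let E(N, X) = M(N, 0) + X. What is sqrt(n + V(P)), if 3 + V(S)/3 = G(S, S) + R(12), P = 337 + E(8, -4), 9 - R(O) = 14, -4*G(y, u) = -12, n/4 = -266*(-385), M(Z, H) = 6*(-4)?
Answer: 5*sqrt(16385) ≈ 640.02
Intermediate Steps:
M(Z, H) = -24
n = 409640 (n = 4*(-266*(-385)) = 4*102410 = 409640)
E(N, X) = -24 + X
G(y, u) = 3 (G(y, u) = -1/4*(-12) = 3)
R(O) = -5 (R(O) = 9 - 1*14 = 9 - 14 = -5)
P = 309 (P = 337 + (-24 - 4) = 337 - 28 = 309)
V(S) = -15 (V(S) = -9 + 3*(3 - 5) = -9 + 3*(-2) = -9 - 6 = -15)
sqrt(n + V(P)) = sqrt(409640 - 15) = sqrt(409625) = 5*sqrt(16385)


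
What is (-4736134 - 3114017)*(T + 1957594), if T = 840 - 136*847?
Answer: -14469728029542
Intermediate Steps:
T = -114352 (T = 840 - 115192 = -114352)
(-4736134 - 3114017)*(T + 1957594) = (-4736134 - 3114017)*(-114352 + 1957594) = -7850151*1843242 = -14469728029542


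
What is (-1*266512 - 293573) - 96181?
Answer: -656266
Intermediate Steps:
(-1*266512 - 293573) - 96181 = (-266512 - 293573) - 96181 = -560085 - 96181 = -656266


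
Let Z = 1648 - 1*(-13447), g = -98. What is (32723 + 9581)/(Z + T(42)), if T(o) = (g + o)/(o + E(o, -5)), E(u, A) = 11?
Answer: 2242112/799979 ≈ 2.8027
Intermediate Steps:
T(o) = (-98 + o)/(11 + o) (T(o) = (-98 + o)/(o + 11) = (-98 + o)/(11 + o))
Z = 15095 (Z = 1648 + 13447 = 15095)
(32723 + 9581)/(Z + T(42)) = (32723 + 9581)/(15095 + (-98 + 42)/(11 + 42)) = 42304/(15095 - 56/53) = 42304/(799979/53) = 42304*(53/799979) = 2242112/799979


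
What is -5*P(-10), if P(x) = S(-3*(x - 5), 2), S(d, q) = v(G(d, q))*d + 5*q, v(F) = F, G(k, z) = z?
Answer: -500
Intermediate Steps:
S(d, q) = 5*q + d*q (S(d, q) = q*d + 5*q = d*q + 5*q = 5*q + d*q)
P(x) = 40 - 6*x (P(x) = 2*(5 - 3*(x - 5)) = 2*(5 - 3*(-5 + x)) = 2*(5 + (15 - 3*x)) = 2*(20 - 3*x) = 40 - 6*x)
-5*P(-10) = -5*(40 - 6*(-10)) = -5*(40 + 60) = -5*100 = -500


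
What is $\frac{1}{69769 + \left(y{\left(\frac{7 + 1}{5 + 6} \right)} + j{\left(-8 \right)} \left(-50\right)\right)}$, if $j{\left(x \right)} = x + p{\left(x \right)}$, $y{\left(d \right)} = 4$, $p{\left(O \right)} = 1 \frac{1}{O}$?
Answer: $\frac{4}{280717} \approx 1.4249 \cdot 10^{-5}$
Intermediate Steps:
$p{\left(O \right)} = \frac{1}{O}$
$j{\left(x \right)} = x + \frac{1}{x}$
$\frac{1}{69769 + \left(y{\left(\frac{7 + 1}{5 + 6} \right)} + j{\left(-8 \right)} \left(-50\right)\right)} = \frac{1}{69769 + \left(4 + \left(-8 + \frac{1}{-8}\right) \left(-50\right)\right)} = \frac{1}{69769 + \left(4 + \left(-8 - \frac{1}{8}\right) \left(-50\right)\right)} = \frac{1}{69769 + \left(4 - - \frac{1625}{4}\right)} = \frac{1}{69769 + \left(4 + \frac{1625}{4}\right)} = \frac{1}{69769 + \frac{1641}{4}} = \frac{1}{\frac{280717}{4}} = \frac{4}{280717}$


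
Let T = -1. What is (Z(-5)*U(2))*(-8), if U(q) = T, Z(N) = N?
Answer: -40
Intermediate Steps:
U(q) = -1
(Z(-5)*U(2))*(-8) = -5*(-1)*(-8) = 5*(-8) = -40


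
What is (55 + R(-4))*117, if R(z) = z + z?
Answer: 5499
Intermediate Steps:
R(z) = 2*z
(55 + R(-4))*117 = (55 + 2*(-4))*117 = (55 - 8)*117 = 47*117 = 5499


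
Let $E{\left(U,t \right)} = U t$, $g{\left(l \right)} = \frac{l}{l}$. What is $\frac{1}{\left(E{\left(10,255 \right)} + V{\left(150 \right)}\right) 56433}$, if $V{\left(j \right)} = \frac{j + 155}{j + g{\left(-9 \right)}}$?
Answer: $\frac{151}{21746738715} \approx 6.9436 \cdot 10^{-9}$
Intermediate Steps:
$g{\left(l \right)} = 1$
$V{\left(j \right)} = \frac{155 + j}{1 + j}$ ($V{\left(j \right)} = \frac{j + 155}{j + 1} = \frac{155 + j}{1 + j}$)
$\frac{1}{\left(E{\left(10,255 \right)} + V{\left(150 \right)}\right) 56433} = \frac{1}{\left(10 \cdot 255 + \frac{155 + 150}{1 + 150}\right) 56433} = \frac{1}{2550 + \frac{1}{151} \cdot 305} \cdot \frac{1}{56433} = \frac{1}{2550 + \frac{305}{151}} \cdot \frac{1}{56433} = \frac{1}{\frac{385355}{151}} \cdot \frac{1}{56433} = \frac{151}{385355} \cdot \frac{1}{56433} = \frac{151}{21746738715}$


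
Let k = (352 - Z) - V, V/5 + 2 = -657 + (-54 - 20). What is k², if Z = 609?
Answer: 11614464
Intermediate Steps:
V = -3665 (V = -10 + 5*(-657 + (-54 - 20)) = -10 + 5*(-657 - 74) = -10 + 5*(-731) = -10 - 3655 = -3665)
k = 3408 (k = (352 - 1*609) - 1*(-3665) = (352 - 609) + 3665 = -257 + 3665 = 3408)
k² = 3408² = 11614464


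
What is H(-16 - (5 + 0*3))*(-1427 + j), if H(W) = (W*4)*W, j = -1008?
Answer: -4295340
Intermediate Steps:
H(W) = 4*W² (H(W) = (4*W)*W = 4*W²)
H(-16 - (5 + 0*3))*(-1427 + j) = (4*(-16 - (5 + 0*3))²)*(-1427 - 1008) = (4*(-16 - (5 + 0))²)*(-2435) = (4*(-16 - 1*5)²)*(-2435) = (4*(-16 - 5)²)*(-2435) = (4*(-21)²)*(-2435) = (4*441)*(-2435) = 1764*(-2435) = -4295340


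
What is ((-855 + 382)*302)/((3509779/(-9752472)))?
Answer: 1393101615312/3509779 ≈ 3.9692e+5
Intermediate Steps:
((-855 + 382)*302)/((3509779/(-9752472))) = (-473*302)/((3509779*(-1/9752472))) = -142846/(-3509779/9752472) = -142846*(-9752472/3509779) = 1393101615312/3509779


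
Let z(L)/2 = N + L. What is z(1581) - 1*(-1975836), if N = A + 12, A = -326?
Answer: 1978370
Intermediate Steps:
N = -314 (N = -326 + 12 = -314)
z(L) = -628 + 2*L (z(L) = 2*(-314 + L) = -628 + 2*L)
z(1581) - 1*(-1975836) = (-628 + 2*1581) - 1*(-1975836) = (-628 + 3162) + 1975836 = 2534 + 1975836 = 1978370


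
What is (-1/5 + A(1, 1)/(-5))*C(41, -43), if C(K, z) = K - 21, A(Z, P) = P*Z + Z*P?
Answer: -12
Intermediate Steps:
A(Z, P) = 2*P*Z (A(Z, P) = P*Z + P*Z = 2*P*Z)
C(K, z) = -21 + K
(-1/5 + A(1, 1)/(-5))*C(41, -43) = (-1/5 + (2*1*1)/(-5))*(-21 + 41) = (-1*⅕ + 2*(-⅕))*20 = (-⅕ - ⅖)*20 = -⅗*20 = -12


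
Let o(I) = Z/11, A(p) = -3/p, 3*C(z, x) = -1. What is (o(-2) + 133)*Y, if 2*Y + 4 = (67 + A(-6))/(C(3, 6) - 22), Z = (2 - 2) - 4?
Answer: -1372919/2948 ≈ -465.71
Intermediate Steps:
Z = -4 (Z = 0 - 4 = -4)
C(z, x) = -1/3 (C(z, x) = (1/3)*(-1) = -1/3)
o(I) = -4/11
Y = -941/268 (Y = -2 + ((67 - 3/(-6))/(-1/3 - 22))/2 = -2 + ((67 - 3*(-1/6))/(-67/3))/2 = -2 + ((67 + 1/2)*(-3/67))/2 = -2 + ((135/2)*(-3/67))/2 = -2 + (1/2)*(-405/134) = -2 - 405/268 = -941/268 ≈ -3.5112)
(o(-2) + 133)*Y = (-4/11 + 133)*(-941/268) = (1459/11)*(-941/268) = -1372919/2948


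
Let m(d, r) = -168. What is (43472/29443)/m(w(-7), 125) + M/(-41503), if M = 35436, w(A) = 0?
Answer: -3162244630/3665918487 ≈ -0.86261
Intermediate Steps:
(43472/29443)/m(w(-7), 125) + M/(-41503) = (43472/29443)/(-168) + 35436/(-41503) = (43472*(1/29443))*(-1/168) + 35436*(-1/41503) = (43472/29443)*(-1/168) - 35436/41503 = -5434/618303 - 35436/41503 = -3162244630/3665918487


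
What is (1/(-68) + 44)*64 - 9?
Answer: 47703/17 ≈ 2806.1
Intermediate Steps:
(1/(-68) + 44)*64 - 9 = (-1/68 + 44)*64 - 9 = (2991/68)*64 - 9 = 47856/17 - 9 = 47703/17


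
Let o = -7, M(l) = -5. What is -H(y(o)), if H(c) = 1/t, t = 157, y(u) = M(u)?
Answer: -1/157 ≈ -0.0063694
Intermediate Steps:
y(u) = -5
H(c) = 1/157
-H(y(o)) = -1*1/157 = -1/157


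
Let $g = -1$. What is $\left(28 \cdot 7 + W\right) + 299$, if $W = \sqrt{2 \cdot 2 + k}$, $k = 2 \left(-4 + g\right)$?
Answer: $495 + i \sqrt{6} \approx 495.0 + 2.4495 i$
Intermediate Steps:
$k = -10$ ($k = 2 \left(-4 - 1\right) = 2 \left(-5\right) = -10$)
$W = i \sqrt{6}$ ($W = \sqrt{2 \cdot 2 - 10} = \sqrt{4 - 10} = \sqrt{-6} = i \sqrt{6} \approx 2.4495 i$)
$\left(28 \cdot 7 + W\right) + 299 = \left(28 \cdot 7 + i \sqrt{6}\right) + 299 = \left(196 + i \sqrt{6}\right) + 299 = 495 + i \sqrt{6}$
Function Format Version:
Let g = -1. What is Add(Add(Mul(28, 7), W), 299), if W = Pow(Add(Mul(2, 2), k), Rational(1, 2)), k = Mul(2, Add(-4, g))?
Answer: Add(495, Mul(I, Pow(6, Rational(1, 2)))) ≈ Add(495.00, Mul(2.4495, I))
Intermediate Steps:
k = -10 (k = Mul(2, Add(-4, -1)) = Mul(2, -5) = -10)
W = Mul(I, Pow(6, Rational(1, 2))) (W = Pow(Add(Mul(2, 2), -10), Rational(1, 2)) = Pow(Add(4, -10), Rational(1, 2)) = Pow(-6, Rational(1, 2)) = Mul(I, Pow(6, Rational(1, 2))) ≈ Mul(2.4495, I))
Add(Add(Mul(28, 7), W), 299) = Add(Add(Mul(28, 7), Mul(I, Pow(6, Rational(1, 2)))), 299) = Add(Add(196, Mul(I, Pow(6, Rational(1, 2)))), 299) = Add(495, Mul(I, Pow(6, Rational(1, 2))))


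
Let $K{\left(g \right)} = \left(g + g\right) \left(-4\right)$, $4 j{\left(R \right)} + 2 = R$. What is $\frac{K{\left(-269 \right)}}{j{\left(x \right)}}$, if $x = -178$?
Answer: $- \frac{2152}{45} \approx -47.822$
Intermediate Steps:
$j{\left(R \right)} = - \frac{1}{2} + \frac{R}{4}$
$K{\left(g \right)} = - 8 g$ ($K{\left(g \right)} = 2 g \left(-4\right) = - 8 g$)
$\frac{K{\left(-269 \right)}}{j{\left(x \right)}} = \frac{\left(-8\right) \left(-269\right)}{- \frac{1}{2} + \frac{1}{4} \left(-178\right)} = \frac{2152}{- \frac{1}{2} - \frac{89}{2}} = \frac{2152}{-45} = 2152 \left(- \frac{1}{45}\right) = - \frac{2152}{45}$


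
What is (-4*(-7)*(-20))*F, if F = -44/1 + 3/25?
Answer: 122864/5 ≈ 24573.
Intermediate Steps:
F = -1097/25 (F = -44*1 + 3*(1/25) = -44 + 3/25 = -1097/25 ≈ -43.880)
(-4*(-7)*(-20))*F = (-4*(-7)*(-20))*(-1097/25) = (28*(-20))*(-1097/25) = -560*(-1097/25) = 122864/5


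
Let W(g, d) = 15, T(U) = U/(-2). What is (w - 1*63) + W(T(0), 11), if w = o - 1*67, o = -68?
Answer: -183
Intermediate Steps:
T(U) = -U/2 (T(U) = U*(-1/2) = -U/2)
w = -135 (w = -68 - 1*67 = -68 - 67 = -135)
(w - 1*63) + W(T(0), 11) = (-135 - 1*63) + 15 = (-135 - 63) + 15 = -198 + 15 = -183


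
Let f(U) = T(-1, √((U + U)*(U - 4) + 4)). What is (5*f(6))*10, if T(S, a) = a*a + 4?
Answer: 1600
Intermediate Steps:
T(S, a) = 4 + a² (T(S, a) = a² + 4 = 4 + a²)
f(U) = 8 + 2*U*(-4 + U) (f(U) = 4 + (√((U + U)*(U - 4) + 4))² = 4 + (√((2*U)*(-4 + U) + 4))² = 4 + (√(2*U*(-4 + U) + 4))² = 4 + (√(4 + 2*U*(-4 + U)))² = 4 + (4 + 2*U*(-4 + U)) = 8 + 2*U*(-4 + U))
(5*f(6))*10 = (5*(8 - 8*6 + 2*6²))*10 = (5*(8 - 48 + 2*36))*10 = (5*(8 - 48 + 72))*10 = (5*32)*10 = 160*10 = 1600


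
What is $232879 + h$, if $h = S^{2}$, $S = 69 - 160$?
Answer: $241160$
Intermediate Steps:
$S = -91$ ($S = 69 - 160 = -91$)
$h = 8281$ ($h = \left(-91\right)^{2} = 8281$)
$232879 + h = 232879 + 8281 = 241160$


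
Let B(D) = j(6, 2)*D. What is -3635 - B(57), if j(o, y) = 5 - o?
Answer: -3578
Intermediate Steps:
B(D) = -D (B(D) = (5 - 1*6)*D = (5 - 6)*D = -D)
-3635 - B(57) = -3635 - (-1)*57 = -3635 - 1*(-57) = -3635 + 57 = -3578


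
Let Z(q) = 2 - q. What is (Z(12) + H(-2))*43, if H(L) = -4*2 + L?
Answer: -860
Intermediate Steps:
H(L) = -8 + L
(Z(12) + H(-2))*43 = ((2 - 1*12) + (-8 - 2))*43 = ((2 - 12) - 10)*43 = (-10 - 10)*43 = -20*43 = -860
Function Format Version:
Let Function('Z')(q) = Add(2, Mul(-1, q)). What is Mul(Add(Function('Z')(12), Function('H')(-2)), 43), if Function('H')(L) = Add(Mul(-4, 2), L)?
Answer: -860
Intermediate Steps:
Function('H')(L) = Add(-8, L)
Mul(Add(Function('Z')(12), Function('H')(-2)), 43) = Mul(Add(Add(2, Mul(-1, 12)), Add(-8, -2)), 43) = Mul(Add(Add(2, -12), -10), 43) = Mul(Add(-10, -10), 43) = Mul(-20, 43) = -860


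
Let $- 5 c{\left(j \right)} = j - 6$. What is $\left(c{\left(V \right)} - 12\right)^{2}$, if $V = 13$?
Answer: $\frac{4489}{25} \approx 179.56$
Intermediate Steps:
$c{\left(j \right)} = \frac{6}{5} - \frac{j}{5}$ ($c{\left(j \right)} = - \frac{j - 6}{5} = - \frac{-6 + j}{5} = \frac{6}{5} - \frac{j}{5}$)
$\left(c{\left(V \right)} - 12\right)^{2} = \left(\left(\frac{6}{5} - \frac{13}{5}\right) - 12\right)^{2} = \left(- \frac{7}{5} - 12\right)^{2} = \left(- \frac{67}{5}\right)^{2} = \frac{4489}{25}$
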